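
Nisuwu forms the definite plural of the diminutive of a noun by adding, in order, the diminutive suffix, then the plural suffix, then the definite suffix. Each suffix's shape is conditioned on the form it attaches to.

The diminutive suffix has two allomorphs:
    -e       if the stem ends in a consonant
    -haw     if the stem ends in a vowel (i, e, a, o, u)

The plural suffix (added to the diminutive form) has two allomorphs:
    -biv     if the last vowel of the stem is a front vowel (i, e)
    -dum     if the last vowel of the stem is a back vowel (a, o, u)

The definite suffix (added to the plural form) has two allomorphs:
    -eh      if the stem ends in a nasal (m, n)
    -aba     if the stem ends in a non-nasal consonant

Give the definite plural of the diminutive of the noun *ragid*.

*ragid*: final sound = /d/, a consonant → -e → *ragide*.
The last vowel of the diminutive form *ragide* is /e/, which is a front vowel, so the plural suffix is -biv, giving *ragidebiv*.
The plural form *ragidebiv*: final consonant = /v/, non-nasal → -aba → *ragidebivaba*.

ragidebivaba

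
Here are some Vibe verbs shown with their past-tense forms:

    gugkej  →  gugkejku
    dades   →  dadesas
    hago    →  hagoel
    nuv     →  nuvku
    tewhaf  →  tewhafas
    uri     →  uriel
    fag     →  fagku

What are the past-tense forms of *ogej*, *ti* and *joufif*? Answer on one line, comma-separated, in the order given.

ogejku, tiel, joufifas

The alternation tracks the final sound of the stem — -as when the stem ends in a voiceless consonant (*dades*, *tewhaf*); -ku when the stem ends in a voiced consonant (*gugkej*, *nuv*, *fag*); -el when the stem ends in a vowel (*hago*, *uri*).
*ogej* — final sound /j/ (a voiced consonant) → -ku → *ogejku*.
The final sound of *ti* is /i/, which is a vowel, so the suffix is -el, giving *tiel*.
*joufif*: final sound = /f/, a voiceless consonant → -as → *joufifas*.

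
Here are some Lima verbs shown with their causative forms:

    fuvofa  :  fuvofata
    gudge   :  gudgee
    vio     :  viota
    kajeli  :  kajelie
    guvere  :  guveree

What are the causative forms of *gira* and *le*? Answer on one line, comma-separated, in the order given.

The suffix is conditioned by the last vowel: -e when the last vowel of the stem is a front vowel (*gudge*, *kajeli*, *guvere*); -ta when the last vowel of the stem is a back vowel (*fuvofa*, *vio*).
*gira* — last vowel /a/ (a back vowel) → -ta → *girata*.
*le*: last vowel = /e/, a front vowel → -e → *lee*.

girata, lee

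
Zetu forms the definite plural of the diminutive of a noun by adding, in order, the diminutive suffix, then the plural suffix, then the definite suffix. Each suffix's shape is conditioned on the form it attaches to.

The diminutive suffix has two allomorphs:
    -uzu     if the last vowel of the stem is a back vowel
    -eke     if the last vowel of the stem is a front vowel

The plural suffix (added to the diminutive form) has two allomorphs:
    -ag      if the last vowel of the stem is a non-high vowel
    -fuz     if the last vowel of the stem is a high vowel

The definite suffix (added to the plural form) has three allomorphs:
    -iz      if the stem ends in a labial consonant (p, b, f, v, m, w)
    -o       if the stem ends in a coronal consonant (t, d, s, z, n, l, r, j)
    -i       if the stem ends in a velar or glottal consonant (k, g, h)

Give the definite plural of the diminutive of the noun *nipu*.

The last vowel of *nipu* is /u/, which is a back vowel, so the diminutive suffix is -uzu, giving *nipuuzu*.
The diminutive form *nipuuzu*: last vowel = /u/, a high vowel → -fuz → *nipuuzufuz*.
The final consonant of the plural form *nipuuzufuz* is /z/, which is coronal, so the definite suffix is -o, giving *nipuuzufuzo*.

nipuuzufuzo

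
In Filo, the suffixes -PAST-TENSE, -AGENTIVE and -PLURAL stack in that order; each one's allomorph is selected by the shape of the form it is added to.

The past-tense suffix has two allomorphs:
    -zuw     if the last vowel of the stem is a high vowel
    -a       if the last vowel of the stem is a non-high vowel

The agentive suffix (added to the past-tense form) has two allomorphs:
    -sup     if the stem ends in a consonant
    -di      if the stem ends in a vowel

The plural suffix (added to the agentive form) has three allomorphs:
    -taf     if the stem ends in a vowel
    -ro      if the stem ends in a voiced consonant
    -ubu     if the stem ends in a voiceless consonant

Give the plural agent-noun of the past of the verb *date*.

*date* — last vowel /e/ (a non-high vowel) → -a → *datea*.
The past-tense form *datea*: final sound = /a/, a vowel → -di → *dateadi*.
Since the final sound of the agentive form *dateadi* is /i/ (a vowel), it takes -taf, giving *dateaditaf*.

dateaditaf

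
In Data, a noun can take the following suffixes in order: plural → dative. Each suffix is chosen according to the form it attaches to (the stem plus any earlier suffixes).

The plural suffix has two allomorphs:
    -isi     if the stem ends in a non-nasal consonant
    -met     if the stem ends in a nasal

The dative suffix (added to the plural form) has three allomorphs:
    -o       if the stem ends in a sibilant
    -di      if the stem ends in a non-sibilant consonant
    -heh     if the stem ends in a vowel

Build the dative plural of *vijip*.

vijipisiheh

*vijip* — final consonant /p/ (non-nasal) → -isi → *vijipisi*.
The plural form *vijipisi* — final sound /i/ (a vowel) → -heh → *vijipisiheh*.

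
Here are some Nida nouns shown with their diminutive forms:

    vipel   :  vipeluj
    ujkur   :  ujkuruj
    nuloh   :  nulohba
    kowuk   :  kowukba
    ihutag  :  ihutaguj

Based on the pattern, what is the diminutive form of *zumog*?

The suffix is conditioned by the final consonant: -ba when the stem ends in a voiceless consonant (*nuloh*, *kowuk*); -uj when the stem ends in a voiced consonant (*vipel*, *ujkur*, *ihutag*).
Since the final consonant of *zumog* is /g/ (voiced), it takes -uj, giving *zumoguj*.

zumoguj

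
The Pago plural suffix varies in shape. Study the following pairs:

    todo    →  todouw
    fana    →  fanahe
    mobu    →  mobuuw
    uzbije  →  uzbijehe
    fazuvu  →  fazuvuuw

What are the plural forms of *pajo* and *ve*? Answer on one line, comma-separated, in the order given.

Looking at the last vowel of each stem: -uw when the last vowel of the stem is a rounded vowel (*todo*, *mobu*, *fazuvu*); -he when the last vowel of the stem is an unrounded vowel (*fana*, *uzbije*).
Since the last vowel of *pajo* is /o/ (a rounded vowel), it takes -uw, giving *pajouw*.
The last vowel of *ve* is /e/, which is an unrounded vowel, so the suffix is -he, giving *vehe*.

pajouw, vehe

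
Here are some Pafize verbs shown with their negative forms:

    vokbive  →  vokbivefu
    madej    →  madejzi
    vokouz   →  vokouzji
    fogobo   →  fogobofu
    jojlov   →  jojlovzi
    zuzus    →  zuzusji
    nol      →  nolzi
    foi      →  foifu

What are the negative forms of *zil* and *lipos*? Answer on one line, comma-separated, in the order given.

zilzi, liposji

Looking at the final sound of each stem: -ji when the stem ends in a sibilant (*vokouz*, *zuzus*); -zi when the stem ends in a non-sibilant consonant (*madej*, *jojlov*, *nol*); -fu when the stem ends in a vowel (*vokbive*, *fogobo*, *foi*).
The final sound of *zil* is /l/, which is a non-sibilant consonant, so the suffix is -zi, giving *zilzi*.
*lipos* — final sound /s/ (a sibilant) → -ji → *liposji*.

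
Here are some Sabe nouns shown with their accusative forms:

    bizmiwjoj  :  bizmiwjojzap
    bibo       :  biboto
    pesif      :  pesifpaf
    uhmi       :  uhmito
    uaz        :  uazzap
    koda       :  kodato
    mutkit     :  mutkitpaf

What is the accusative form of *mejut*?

The alternation tracks the final sound of the stem — -paf when the stem ends in a voiceless consonant (*pesif*, *mutkit*); -zap when the stem ends in a voiced consonant (*bizmiwjoj*, *uaz*); -to when the stem ends in a vowel (*bibo*, *uhmi*, *koda*).
*mejut*: final sound = /t/, a voiceless consonant → -paf → *mejutpaf*.

mejutpaf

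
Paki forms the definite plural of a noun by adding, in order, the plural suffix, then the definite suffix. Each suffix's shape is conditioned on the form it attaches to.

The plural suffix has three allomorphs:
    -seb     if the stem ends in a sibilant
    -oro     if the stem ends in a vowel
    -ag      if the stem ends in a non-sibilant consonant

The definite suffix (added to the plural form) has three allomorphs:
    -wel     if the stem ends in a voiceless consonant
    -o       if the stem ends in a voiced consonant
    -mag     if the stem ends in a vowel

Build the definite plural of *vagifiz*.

*vagifiz*: final sound = /z/, a sibilant → -seb → *vagifizseb*.
Since the final sound of the plural form *vagifizseb* is /b/ (a voiced consonant), it takes -o, giving *vagifizsebo*.

vagifizsebo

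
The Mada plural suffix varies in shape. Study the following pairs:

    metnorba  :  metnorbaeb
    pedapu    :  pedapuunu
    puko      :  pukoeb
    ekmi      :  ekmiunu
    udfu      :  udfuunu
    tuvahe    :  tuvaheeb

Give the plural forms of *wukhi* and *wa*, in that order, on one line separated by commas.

wukhiunu, waeb

The alternation tracks the last vowel of the stem — -unu when the last vowel of the stem is a high vowel (*pedapu*, *ekmi*, *udfu*); -eb when the last vowel of the stem is a non-high vowel (*metnorba*, *puko*, *tuvahe*).
*wukhi* — last vowel /i/ (a high vowel) → -unu → *wukhiunu*.
*wa*: last vowel = /a/, a non-high vowel → -eb → *waeb*.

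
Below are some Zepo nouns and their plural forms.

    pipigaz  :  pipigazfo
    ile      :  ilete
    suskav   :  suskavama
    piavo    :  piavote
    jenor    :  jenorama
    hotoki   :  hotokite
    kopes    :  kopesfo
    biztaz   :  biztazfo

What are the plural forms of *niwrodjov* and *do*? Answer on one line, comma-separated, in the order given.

Looking at the final sound of each stem: -fo when the stem ends in a sibilant (*pipigaz*, *kopes*, *biztaz*); -ama when the stem ends in a non-sibilant consonant (*suskav*, *jenor*); -te when the stem ends in a vowel (*ile*, *piavo*, *hotoki*).
*niwrodjov* — final sound /v/ (a non-sibilant consonant) → -ama → *niwrodjovama*.
Since the final sound of *do* is /o/ (a vowel), it takes -te, giving *dote*.

niwrodjovama, dote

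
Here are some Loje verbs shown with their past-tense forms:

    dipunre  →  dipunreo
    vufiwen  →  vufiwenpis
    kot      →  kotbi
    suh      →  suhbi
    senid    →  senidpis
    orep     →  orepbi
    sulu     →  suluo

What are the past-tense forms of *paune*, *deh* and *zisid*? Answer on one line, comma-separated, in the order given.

pauneo, dehbi, zisidpis

The pattern is voicing of the final sound: -bi when the stem ends in a voiceless consonant (*kot*, *suh*, *orep*); -pis when the stem ends in a voiced consonant (*vufiwen*, *senid*); -o when the stem ends in a vowel (*dipunre*, *sulu*).
*paune* — final sound /e/ (a vowel) → -o → *pauneo*.
Since the final sound of *deh* is /h/ (a voiceless consonant), it takes -bi, giving *dehbi*.
*zisid*: final sound = /d/, a voiced consonant → -pis → *zisidpis*.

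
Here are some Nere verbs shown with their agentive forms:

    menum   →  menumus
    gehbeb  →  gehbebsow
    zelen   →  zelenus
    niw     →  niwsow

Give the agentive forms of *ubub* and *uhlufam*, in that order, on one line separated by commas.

ububsow, uhlufamus

The pattern is nasality of the final consonant: -us when the stem ends in a nasal (*menum*, *zelen*); -sow when the stem ends in a non-nasal consonant (*gehbeb*, *niw*).
Since the final consonant of *ubub* is /b/ (non-nasal), it takes -sow, giving *ububsow*.
Since the final consonant of *uhlufam* is /m/ (a nasal), it takes -us, giving *uhlufamus*.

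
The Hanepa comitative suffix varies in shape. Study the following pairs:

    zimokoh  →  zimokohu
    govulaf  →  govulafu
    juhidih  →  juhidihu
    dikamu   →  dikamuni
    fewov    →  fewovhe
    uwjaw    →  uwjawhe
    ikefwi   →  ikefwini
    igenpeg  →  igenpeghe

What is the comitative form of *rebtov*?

The pattern is voicing of the final sound: -u when the stem ends in a voiceless consonant (*zimokoh*, *govulaf*, *juhidih*); -he when the stem ends in a voiced consonant (*fewov*, *uwjaw*, *igenpeg*); -ni when the stem ends in a vowel (*dikamu*, *ikefwi*).
The final sound of *rebtov* is /v/, which is a voiced consonant, so the suffix is -he, giving *rebtovhe*.

rebtovhe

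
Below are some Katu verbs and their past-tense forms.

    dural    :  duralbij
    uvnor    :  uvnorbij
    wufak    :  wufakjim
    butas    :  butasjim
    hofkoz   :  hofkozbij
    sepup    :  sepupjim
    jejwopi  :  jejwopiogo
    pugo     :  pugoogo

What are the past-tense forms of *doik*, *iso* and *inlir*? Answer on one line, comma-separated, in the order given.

The pattern is voicing of the final sound: -jim when the stem ends in a voiceless consonant (*wufak*, *butas*, *sepup*); -bij when the stem ends in a voiced consonant (*dural*, *uvnor*, *hofkoz*); -ogo when the stem ends in a vowel (*jejwopi*, *pugo*).
*doik*: final sound = /k/, a voiceless consonant → -jim → *doikjim*.
Since the final sound of *iso* is /o/ (a vowel), it takes -ogo, giving *isoogo*.
Since the final sound of *inlir* is /r/ (a voiced consonant), it takes -bij, giving *inlirbij*.

doikjim, isoogo, inlirbij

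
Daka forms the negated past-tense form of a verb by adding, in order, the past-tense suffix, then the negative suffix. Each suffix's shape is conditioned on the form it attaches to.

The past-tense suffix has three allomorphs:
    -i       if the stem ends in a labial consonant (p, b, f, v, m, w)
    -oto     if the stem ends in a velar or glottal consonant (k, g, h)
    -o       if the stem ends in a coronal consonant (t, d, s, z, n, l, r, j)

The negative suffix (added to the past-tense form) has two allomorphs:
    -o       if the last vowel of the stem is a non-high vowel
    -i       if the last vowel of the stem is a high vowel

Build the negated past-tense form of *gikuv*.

gikuvii

*gikuv*: final consonant = /v/, labial → -i → *gikuvi*.
The past-tense form *gikuvi*: last vowel = /i/, a high vowel → -i → *gikuvii*.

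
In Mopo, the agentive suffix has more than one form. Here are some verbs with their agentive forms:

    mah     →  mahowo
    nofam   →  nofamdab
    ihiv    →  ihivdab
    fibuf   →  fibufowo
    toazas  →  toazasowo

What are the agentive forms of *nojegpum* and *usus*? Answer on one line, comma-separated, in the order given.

nojegpumdab, ususowo

The pattern is voicing of the final consonant: -owo when the stem ends in a voiceless consonant (*mah*, *fibuf*, *toazas*); -dab when the stem ends in a voiced consonant (*nofam*, *ihiv*).
*nojegpum* — final consonant /m/ (voiced) → -dab → *nojegpumdab*.
The final consonant of *usus* is /s/, which is voiceless, so the suffix is -owo, giving *ususowo*.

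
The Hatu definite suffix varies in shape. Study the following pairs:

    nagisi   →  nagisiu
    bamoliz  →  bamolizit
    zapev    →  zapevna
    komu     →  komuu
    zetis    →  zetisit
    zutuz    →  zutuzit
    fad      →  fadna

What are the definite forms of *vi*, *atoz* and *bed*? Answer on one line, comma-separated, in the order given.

Looking at the final sound of each stem: -it when the stem ends in a sibilant (*bamoliz*, *zetis*, *zutuz*); -na when the stem ends in a non-sibilant consonant (*zapev*, *fad*); -u when the stem ends in a vowel (*nagisi*, *komu*).
The final sound of *vi* is /i/, which is a vowel, so the suffix is -u, giving *viu*.
*atoz* — final sound /z/ (a sibilant) → -it → *atozit*.
Since the final sound of *bed* is /d/ (a non-sibilant consonant), it takes -na, giving *bedna*.

viu, atozit, bedna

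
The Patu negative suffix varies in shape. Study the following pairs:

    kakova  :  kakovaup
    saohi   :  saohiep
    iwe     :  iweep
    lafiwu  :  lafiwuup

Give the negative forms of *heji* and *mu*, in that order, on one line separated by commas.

The pattern is front/back vowel harmony: -ep when the last vowel of the stem is a front vowel (*saohi*, *iwe*); -up when the last vowel of the stem is a back vowel (*kakova*, *lafiwu*).
Since the last vowel of *heji* is /i/ (a front vowel), it takes -ep, giving *hejiep*.
*mu* — last vowel /u/ (a back vowel) → -up → *muup*.

hejiep, muup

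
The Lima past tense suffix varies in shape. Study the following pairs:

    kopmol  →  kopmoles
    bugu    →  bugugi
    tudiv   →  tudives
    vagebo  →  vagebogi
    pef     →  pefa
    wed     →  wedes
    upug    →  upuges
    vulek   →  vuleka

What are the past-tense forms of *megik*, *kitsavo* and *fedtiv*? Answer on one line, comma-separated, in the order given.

Looking at the final sound of each stem: -a when the stem ends in a voiceless consonant (*pef*, *vulek*); -es when the stem ends in a voiced consonant (*kopmol*, *tudiv*, *wed*, *upug*); -gi when the stem ends in a vowel (*bugu*, *vagebo*).
*megik* — final sound /k/ (a voiceless consonant) → -a → *megika*.
Since the final sound of *kitsavo* is /o/ (a vowel), it takes -gi, giving *kitsavogi*.
Since the final sound of *fedtiv* is /v/ (a voiced consonant), it takes -es, giving *fedtives*.

megika, kitsavogi, fedtives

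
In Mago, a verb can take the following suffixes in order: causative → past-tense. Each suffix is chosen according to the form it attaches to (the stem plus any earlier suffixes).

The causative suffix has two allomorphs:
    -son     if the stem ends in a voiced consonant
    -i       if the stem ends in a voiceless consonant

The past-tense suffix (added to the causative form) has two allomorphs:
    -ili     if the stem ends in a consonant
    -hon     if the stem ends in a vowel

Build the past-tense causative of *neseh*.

*neseh* — final consonant /h/ (voiceless) → -i → *nesehi*.
The causative form *nesehi* — final sound /i/ (a vowel) → -hon → *nesehihon*.

nesehihon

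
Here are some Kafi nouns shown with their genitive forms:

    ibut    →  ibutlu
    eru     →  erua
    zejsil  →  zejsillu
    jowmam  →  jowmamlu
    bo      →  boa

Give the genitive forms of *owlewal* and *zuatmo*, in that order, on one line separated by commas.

owlewallu, zuatmoa

The pattern is consonant vs. vowel: -lu when the stem ends in a consonant (*ibut*, *zejsil*, *jowmam*); -a when the stem ends in a vowel (*eru*, *bo*).
*owlewal*: final sound = /l/, a consonant → -lu → *owlewallu*.
*zuatmo* — final sound /o/ (a vowel) → -a → *zuatmoa*.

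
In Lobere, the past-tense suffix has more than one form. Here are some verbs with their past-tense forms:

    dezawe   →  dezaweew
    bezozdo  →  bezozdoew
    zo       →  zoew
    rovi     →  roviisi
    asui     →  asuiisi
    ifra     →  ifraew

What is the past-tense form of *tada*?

tadaew

The alternation tracks the last vowel of the stem — -isi when the last vowel of the stem is a high vowel (*rovi*, *asui*); -ew when the last vowel of the stem is a non-high vowel (*dezawe*, *bezozdo*, *zo*, *ifra*).
The last vowel of *tada* is /a/, which is a non-high vowel, so the suffix is -ew, giving *tadaew*.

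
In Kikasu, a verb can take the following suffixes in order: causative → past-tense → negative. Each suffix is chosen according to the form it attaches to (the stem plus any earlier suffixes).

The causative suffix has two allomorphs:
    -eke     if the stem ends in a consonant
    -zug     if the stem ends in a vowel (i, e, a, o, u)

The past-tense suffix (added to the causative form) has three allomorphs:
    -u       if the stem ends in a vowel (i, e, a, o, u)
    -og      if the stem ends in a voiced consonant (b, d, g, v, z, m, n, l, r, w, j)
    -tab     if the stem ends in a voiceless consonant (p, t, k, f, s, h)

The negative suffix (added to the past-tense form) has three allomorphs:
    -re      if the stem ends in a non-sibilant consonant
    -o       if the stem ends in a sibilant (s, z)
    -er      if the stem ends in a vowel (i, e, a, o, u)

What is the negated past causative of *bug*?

bugekeuer

*bug* — final sound /g/ (a consonant) → -eke → *bugeke*.
The final sound of the causative form *bugeke* is /e/, which is a vowel, so the past-tense suffix is -u, giving *bugekeu*.
The final sound of the past-tense form *bugekeu* is /u/, which is a vowel, so the negative suffix is -er, giving *bugekeuer*.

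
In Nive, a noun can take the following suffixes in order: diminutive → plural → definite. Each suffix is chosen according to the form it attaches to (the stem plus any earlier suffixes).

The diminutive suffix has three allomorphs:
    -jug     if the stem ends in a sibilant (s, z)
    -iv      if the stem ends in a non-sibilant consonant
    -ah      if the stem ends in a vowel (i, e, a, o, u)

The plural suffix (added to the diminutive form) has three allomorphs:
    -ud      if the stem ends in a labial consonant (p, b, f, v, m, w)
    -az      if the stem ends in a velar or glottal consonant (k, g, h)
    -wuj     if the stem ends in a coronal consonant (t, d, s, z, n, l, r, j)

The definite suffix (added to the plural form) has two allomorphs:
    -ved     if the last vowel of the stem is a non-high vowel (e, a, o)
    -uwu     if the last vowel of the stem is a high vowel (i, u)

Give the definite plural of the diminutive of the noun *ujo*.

ujoahazved

*ujo*: final sound = /o/, a vowel → -ah → *ujoah*.
Since the final consonant of the diminutive form *ujoah* is /h/ (velar/glottal), it takes -az, giving *ujoahaz*.
The plural form *ujoahaz*: last vowel = /a/, a non-high vowel → -ved → *ujoahazved*.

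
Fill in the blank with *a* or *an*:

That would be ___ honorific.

The indefinite article is chosen by the initial *sound* of the following word, not its spelling.
*honorific* begins with the sound /ɒ/ (silent h) — a vowel sound.
So the article is *an*: That would be an honorific.

an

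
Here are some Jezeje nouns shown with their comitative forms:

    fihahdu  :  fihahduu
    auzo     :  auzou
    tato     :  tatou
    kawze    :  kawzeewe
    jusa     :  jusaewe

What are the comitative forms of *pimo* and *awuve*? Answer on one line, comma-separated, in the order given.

The alternation tracks the last vowel of the stem — -u when the last vowel of the stem is a rounded vowel (*fihahdu*, *auzo*, *tato*); -ewe when the last vowel of the stem is an unrounded vowel (*kawze*, *jusa*).
The last vowel of *pimo* is /o/, which is a rounded vowel, so the suffix is -u, giving *pimou*.
The last vowel of *awuve* is /e/, which is an unrounded vowel, so the suffix is -ewe, giving *awuveewe*.

pimou, awuveewe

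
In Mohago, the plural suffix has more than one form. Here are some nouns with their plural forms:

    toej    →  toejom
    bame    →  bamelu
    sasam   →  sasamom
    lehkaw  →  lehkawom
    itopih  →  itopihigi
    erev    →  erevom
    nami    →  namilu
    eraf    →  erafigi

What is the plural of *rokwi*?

rokwilu

The alternation tracks the final sound of the stem — -igi when the stem ends in a voiceless consonant (*itopih*, *eraf*); -om when the stem ends in a voiced consonant (*toej*, *sasam*, *lehkaw*, *erev*); -lu when the stem ends in a vowel (*bame*, *nami*).
*rokwi* — final sound /i/ (a vowel) → -lu → *rokwilu*.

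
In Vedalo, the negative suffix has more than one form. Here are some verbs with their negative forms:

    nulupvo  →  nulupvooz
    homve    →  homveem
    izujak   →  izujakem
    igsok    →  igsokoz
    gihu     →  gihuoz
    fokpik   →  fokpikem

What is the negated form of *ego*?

The pattern is rounding harmony: -oz when the last vowel of the stem is a rounded vowel (*nulupvo*, *igsok*, *gihu*); -em when the last vowel of the stem is an unrounded vowel (*homve*, *izujak*, *fokpik*).
The last vowel of *ego* is /o/, which is a rounded vowel, so the suffix is -oz, giving *egooz*.

egooz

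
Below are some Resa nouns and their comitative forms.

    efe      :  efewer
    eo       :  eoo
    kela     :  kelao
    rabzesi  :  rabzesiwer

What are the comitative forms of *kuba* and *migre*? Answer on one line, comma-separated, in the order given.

kubao, migrewer

The suffix is conditioned by the last vowel: -wer when the last vowel of the stem is a front vowel (*efe*, *rabzesi*); -o when the last vowel of the stem is a back vowel (*eo*, *kela*).
The last vowel of *kuba* is /a/, which is a back vowel, so the suffix is -o, giving *kubao*.
Since the last vowel of *migre* is /e/ (a front vowel), it takes -wer, giving *migrewer*.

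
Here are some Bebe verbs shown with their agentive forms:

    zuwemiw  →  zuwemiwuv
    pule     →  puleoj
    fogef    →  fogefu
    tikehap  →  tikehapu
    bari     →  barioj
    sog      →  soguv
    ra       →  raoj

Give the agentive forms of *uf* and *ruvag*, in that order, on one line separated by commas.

ufu, ruvaguv

The pattern is voicing of the final sound: -u when the stem ends in a voiceless consonant (*fogef*, *tikehap*); -uv when the stem ends in a voiced consonant (*zuwemiw*, *sog*); -oj when the stem ends in a vowel (*pule*, *bari*, *ra*).
Since the final sound of *uf* is /f/ (a voiceless consonant), it takes -u, giving *ufu*.
*ruvag* — final sound /g/ (a voiced consonant) → -uv → *ruvaguv*.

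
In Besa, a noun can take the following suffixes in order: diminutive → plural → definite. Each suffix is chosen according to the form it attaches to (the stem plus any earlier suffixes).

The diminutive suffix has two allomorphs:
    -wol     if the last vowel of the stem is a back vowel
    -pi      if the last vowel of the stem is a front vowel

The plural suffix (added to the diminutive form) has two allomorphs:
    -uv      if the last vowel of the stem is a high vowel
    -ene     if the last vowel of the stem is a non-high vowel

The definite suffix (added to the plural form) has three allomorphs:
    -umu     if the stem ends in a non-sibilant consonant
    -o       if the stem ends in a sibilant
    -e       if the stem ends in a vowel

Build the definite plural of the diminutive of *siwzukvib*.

The last vowel of *siwzukvib* is /i/, which is a front vowel, so the diminutive suffix is -pi, giving *siwzukvibpi*.
The diminutive form *siwzukvibpi* — last vowel /i/ (a high vowel) → -uv → *siwzukvibpiuv*.
The plural form *siwzukvibpiuv* — final sound /v/ (a non-sibilant consonant) → -umu → *siwzukvibpiuvumu*.

siwzukvibpiuvumu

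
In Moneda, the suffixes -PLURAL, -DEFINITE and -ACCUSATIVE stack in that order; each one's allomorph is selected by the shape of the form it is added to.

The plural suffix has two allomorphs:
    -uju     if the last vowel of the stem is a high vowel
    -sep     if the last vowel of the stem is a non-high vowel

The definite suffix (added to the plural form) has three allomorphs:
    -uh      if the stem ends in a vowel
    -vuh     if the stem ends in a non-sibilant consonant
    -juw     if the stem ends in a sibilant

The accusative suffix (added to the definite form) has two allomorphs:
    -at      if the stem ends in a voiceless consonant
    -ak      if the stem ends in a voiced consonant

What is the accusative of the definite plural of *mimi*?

*mimi* — last vowel /i/ (a high vowel) → -uju → *mimiuju*.
The plural form *mimiuju* — final sound /u/ (a vowel) → -uh → *mimiujuuh*.
The definite form *mimiujuuh*: final consonant = /h/, voiceless → -at → *mimiujuuhat*.

mimiujuuhat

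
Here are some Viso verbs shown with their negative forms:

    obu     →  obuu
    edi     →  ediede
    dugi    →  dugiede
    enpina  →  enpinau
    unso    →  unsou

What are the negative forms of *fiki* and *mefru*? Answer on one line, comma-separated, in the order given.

fikiede, mefruu

The pattern is front/back vowel harmony: -ede when the last vowel of the stem is a front vowel (*edi*, *dugi*); -u when the last vowel of the stem is a back vowel (*obu*, *enpina*, *unso*).
*fiki* — last vowel /i/ (a front vowel) → -ede → *fikiede*.
The last vowel of *mefru* is /u/, which is a back vowel, so the suffix is -u, giving *mefruu*.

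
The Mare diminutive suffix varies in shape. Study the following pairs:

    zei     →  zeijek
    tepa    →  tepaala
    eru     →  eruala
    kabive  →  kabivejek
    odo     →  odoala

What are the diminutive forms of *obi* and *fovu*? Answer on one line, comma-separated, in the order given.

obijek, fovuala

Looking at the last vowel of each stem: -jek when the last vowel of the stem is a front vowel (*zei*, *kabive*); -ala when the last vowel of the stem is a back vowel (*tepa*, *eru*, *odo*).
The last vowel of *obi* is /i/, which is a front vowel, so the suffix is -jek, giving *obijek*.
*fovu* — last vowel /u/ (a back vowel) → -ala → *fovuala*.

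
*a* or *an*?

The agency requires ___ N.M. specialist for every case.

The indefinite article is chosen by the initial *sound* of the following word, not its spelling.
The initialism *N.M.* is read letter by letter; the first letter, N, is pronounced /ɛn/, which begins with a vowel sound.
So the article is *an*: The agency requires an N.M. specialist for every case.

an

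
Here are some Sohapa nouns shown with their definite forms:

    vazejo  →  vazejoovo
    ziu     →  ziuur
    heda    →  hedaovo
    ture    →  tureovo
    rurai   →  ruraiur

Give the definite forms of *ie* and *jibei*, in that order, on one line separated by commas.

The alternation tracks the last vowel of the stem — -ur when the last vowel of the stem is a high vowel (*ziu*, *rurai*); -ovo when the last vowel of the stem is a non-high vowel (*vazejo*, *heda*, *ture*).
Since the last vowel of *ie* is /e/ (a non-high vowel), it takes -ovo, giving *ieovo*.
*jibei* — last vowel /i/ (a high vowel) → -ur → *jibeiur*.

ieovo, jibeiur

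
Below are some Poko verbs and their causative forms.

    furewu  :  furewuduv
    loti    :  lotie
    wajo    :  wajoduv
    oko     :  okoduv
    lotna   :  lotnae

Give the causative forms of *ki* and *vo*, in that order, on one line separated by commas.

kie, voduv

The suffix is conditioned by the last vowel: -duv when the last vowel of the stem is a rounded vowel (*furewu*, *wajo*, *oko*); -e when the last vowel of the stem is an unrounded vowel (*loti*, *lotna*).
Since the last vowel of *ki* is /i/ (an unrounded vowel), it takes -e, giving *kie*.
The last vowel of *vo* is /o/, which is a rounded vowel, so the suffix is -duv, giving *voduv*.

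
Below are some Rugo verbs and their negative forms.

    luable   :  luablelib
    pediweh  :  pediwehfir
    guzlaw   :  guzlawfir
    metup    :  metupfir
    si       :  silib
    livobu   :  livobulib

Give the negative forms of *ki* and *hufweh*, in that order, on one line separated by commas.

kilib, hufwehfir

The pattern is consonant vs. vowel: -fir when the stem ends in a consonant (*pediweh*, *guzlaw*, *metup*); -lib when the stem ends in a vowel (*luable*, *si*, *livobu*).
Since the final sound of *ki* is /i/ (a vowel), it takes -lib, giving *kilib*.
*hufweh* — final sound /h/ (a consonant) → -fir → *hufwehfir*.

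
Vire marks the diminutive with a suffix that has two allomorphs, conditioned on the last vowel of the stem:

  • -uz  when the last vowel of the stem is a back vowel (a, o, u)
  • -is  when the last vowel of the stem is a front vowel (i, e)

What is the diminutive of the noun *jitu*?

jituuz

The last vowel of *jitu* is /u/, which is a back vowel, so the suffix is -uz, giving *jituuz*.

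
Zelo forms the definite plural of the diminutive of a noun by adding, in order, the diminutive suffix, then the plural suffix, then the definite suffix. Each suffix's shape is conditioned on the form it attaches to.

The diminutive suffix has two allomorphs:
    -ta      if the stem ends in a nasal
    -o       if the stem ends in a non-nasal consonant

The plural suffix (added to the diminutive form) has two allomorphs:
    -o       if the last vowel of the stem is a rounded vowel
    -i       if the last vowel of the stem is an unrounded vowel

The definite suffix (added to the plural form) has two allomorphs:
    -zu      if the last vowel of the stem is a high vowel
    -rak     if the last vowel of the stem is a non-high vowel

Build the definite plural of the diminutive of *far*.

faroorak

*far*: final consonant = /r/, non-nasal → -o → *faro*.
The last vowel of the diminutive form *faro* is /o/, which is a rounded vowel, so the plural suffix is -o, giving *faroo*.
Since the last vowel of the plural form *faroo* is /o/ (a non-high vowel), it takes -rak, giving *faroorak*.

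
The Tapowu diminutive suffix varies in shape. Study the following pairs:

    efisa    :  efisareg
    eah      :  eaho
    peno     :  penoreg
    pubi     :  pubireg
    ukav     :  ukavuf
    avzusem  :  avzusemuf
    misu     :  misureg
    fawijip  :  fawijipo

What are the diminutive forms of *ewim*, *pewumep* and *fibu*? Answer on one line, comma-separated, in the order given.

Looking at the final sound of each stem: -o when the stem ends in a voiceless consonant (*eah*, *fawijip*); -uf when the stem ends in a voiced consonant (*ukav*, *avzusem*); -reg when the stem ends in a vowel (*efisa*, *peno*, *pubi*, *misu*).
Since the final sound of *ewim* is /m/ (a voiced consonant), it takes -uf, giving *ewimuf*.
*pewumep*: final sound = /p/, a voiceless consonant → -o → *pewumepo*.
The final sound of *fibu* is /u/, which is a vowel, so the suffix is -reg, giving *fibureg*.

ewimuf, pewumepo, fibureg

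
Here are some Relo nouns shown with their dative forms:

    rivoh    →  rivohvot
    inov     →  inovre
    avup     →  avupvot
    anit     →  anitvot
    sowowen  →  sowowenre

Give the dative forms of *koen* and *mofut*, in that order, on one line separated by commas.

koenre, mofutvot

The pattern is voicing of the final consonant: -vot when the stem ends in a voiceless consonant (*rivoh*, *avup*, *anit*); -re when the stem ends in a voiced consonant (*inov*, *sowowen*).
*koen* — final consonant /n/ (voiced) → -re → *koenre*.
The final consonant of *mofut* is /t/, which is voiceless, so the suffix is -vot, giving *mofutvot*.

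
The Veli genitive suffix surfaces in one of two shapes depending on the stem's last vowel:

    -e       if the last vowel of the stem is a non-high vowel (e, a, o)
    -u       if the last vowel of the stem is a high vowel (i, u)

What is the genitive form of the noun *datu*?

datuu

*datu* — last vowel /u/ (a high vowel) → -u → *datuu*.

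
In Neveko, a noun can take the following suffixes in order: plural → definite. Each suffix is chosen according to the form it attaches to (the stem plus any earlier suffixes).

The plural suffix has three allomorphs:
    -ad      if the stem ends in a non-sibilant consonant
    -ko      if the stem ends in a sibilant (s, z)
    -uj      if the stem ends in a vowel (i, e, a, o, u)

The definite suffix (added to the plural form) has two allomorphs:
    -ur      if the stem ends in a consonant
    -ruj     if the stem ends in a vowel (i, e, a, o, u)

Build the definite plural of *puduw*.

Since the final sound of *puduw* is /w/ (a non-sibilant consonant), it takes -ad, giving *puduwad*.
The plural form *puduwad* — final sound /d/ (a consonant) → -ur → *puduwadur*.

puduwadur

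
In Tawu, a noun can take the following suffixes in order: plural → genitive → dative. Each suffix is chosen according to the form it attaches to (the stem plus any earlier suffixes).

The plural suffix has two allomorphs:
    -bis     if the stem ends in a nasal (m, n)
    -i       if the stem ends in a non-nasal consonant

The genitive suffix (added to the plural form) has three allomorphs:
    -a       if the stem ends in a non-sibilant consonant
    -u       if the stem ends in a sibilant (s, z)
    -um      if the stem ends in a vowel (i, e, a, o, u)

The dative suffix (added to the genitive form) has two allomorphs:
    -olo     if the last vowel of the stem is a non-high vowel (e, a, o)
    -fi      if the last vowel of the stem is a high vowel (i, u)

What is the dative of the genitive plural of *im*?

imbisufi

*im* — final consonant /m/ (a nasal) → -bis → *imbis*.
The plural form *imbis* — final sound /s/ (a sibilant) → -u → *imbisu*.
The genitive form *imbisu*: last vowel = /u/, a high vowel → -fi → *imbisufi*.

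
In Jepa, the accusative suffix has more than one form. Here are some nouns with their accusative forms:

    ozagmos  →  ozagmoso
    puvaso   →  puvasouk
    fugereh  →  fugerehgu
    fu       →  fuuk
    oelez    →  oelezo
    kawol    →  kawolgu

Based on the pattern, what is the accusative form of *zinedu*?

The pattern is sibilance of the final sound: -o when the stem ends in a sibilant (*ozagmos*, *oelez*); -gu when the stem ends in a non-sibilant consonant (*fugereh*, *kawol*); -uk when the stem ends in a vowel (*puvaso*, *fu*).
Since the final sound of *zinedu* is /u/ (a vowel), it takes -uk, giving *zineduuk*.

zineduuk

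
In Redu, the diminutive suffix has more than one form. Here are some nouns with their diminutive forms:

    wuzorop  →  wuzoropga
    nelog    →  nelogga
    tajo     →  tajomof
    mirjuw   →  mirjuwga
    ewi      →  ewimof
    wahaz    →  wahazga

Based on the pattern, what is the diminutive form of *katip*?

Looking at the final sound of each stem: -ga when the stem ends in a consonant (*wuzorop*, *nelog*, *mirjuw*, *wahaz*); -mof when the stem ends in a vowel (*tajo*, *ewi*).
Since the final sound of *katip* is /p/ (a consonant), it takes -ga, giving *katipga*.

katipga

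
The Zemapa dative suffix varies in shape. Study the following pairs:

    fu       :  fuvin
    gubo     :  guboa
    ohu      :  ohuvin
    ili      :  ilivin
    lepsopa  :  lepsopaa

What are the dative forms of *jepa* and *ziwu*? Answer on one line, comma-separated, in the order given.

The suffix is conditioned by the last vowel: -vin when the last vowel of the stem is a high vowel (*fu*, *ohu*, *ili*); -a when the last vowel of the stem is a non-high vowel (*gubo*, *lepsopa*).
Since the last vowel of *jepa* is /a/ (a non-high vowel), it takes -a, giving *jepaa*.
Since the last vowel of *ziwu* is /u/ (a high vowel), it takes -vin, giving *ziwuvin*.

jepaa, ziwuvin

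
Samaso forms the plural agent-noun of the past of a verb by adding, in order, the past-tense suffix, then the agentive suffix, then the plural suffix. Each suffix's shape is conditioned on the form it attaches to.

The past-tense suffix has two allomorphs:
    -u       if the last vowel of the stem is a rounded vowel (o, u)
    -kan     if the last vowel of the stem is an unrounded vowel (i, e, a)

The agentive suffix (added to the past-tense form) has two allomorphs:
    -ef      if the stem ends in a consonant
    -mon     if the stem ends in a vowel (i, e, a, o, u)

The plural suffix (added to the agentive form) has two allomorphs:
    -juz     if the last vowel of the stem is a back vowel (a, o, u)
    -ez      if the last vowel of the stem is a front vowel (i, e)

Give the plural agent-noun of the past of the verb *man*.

*man* — last vowel /a/ (an unrounded vowel) → -kan → *mankan*.
The final sound of the past-tense form *mankan* is /n/, which is a consonant, so the agentive suffix is -ef, giving *mankanef*.
The agentive form *mankanef*: last vowel = /e/, a front vowel → -ez → *mankanefez*.

mankanefez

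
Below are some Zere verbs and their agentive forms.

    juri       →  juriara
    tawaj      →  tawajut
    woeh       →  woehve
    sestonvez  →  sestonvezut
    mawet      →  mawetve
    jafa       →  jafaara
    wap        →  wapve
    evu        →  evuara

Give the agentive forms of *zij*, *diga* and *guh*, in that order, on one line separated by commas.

Looking at the final sound of each stem: -ve when the stem ends in a voiceless consonant (*woeh*, *mawet*, *wap*); -ut when the stem ends in a voiced consonant (*tawaj*, *sestonvez*); -ara when the stem ends in a vowel (*juri*, *jafa*, *evu*).
*zij*: final sound = /j/, a voiced consonant → -ut → *zijut*.
The final sound of *diga* is /a/, which is a vowel, so the suffix is -ara, giving *digaara*.
*guh*: final sound = /h/, a voiceless consonant → -ve → *guhve*.

zijut, digaara, guhve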